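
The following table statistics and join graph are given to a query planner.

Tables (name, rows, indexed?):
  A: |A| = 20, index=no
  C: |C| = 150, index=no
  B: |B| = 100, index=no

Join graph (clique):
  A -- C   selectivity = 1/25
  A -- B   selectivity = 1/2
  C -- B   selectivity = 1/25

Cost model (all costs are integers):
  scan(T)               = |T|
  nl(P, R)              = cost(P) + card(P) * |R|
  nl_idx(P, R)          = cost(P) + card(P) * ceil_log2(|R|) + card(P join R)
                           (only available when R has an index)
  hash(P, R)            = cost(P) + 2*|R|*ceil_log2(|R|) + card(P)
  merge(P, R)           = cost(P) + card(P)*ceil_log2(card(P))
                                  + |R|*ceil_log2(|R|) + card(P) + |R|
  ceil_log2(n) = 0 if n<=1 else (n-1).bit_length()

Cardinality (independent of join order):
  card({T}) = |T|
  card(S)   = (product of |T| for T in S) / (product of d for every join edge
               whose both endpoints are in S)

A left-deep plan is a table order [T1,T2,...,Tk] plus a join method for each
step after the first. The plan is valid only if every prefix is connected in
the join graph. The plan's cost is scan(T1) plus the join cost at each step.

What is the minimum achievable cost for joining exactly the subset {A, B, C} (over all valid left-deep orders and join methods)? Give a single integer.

Selinger DP over subsets of {A,B,C}:
  {A}: scan cost=20, card=20
  {C}: scan cost=150, card=150
  {B}: scan cost=100, card=100
  {AC}: card=120; try (A,hash)→500, (C,merge)→1490, (A,merge)→1620, (C,hash)→2440, (C,nl)→3020, (A,nl)→3150; best=500 via (A,hash)
  {AB}: card=1000; try (A,hash)→400, (B,merge)→940, (A,merge)→1020, (B,hash)→1440, (B,nl)→2020, (A,nl)→2100; best=400 via (A,hash)
  {BC}: card=600; try (B,hash)→1700, (C,merge)→2250, (B,merge)→2300, (C,hash)→2600, (C,nl)→15100, (B,nl)→15150; best=1700 via (B,hash)
  {ABC}: card=240; try (B,hash)→2020, (B,merge)→2260, (A,hash)→2500, (C,hash)→3800, (A,merge)→8420, (B,nl)→12500 …(+3); best=2020 via (B,hash)

2020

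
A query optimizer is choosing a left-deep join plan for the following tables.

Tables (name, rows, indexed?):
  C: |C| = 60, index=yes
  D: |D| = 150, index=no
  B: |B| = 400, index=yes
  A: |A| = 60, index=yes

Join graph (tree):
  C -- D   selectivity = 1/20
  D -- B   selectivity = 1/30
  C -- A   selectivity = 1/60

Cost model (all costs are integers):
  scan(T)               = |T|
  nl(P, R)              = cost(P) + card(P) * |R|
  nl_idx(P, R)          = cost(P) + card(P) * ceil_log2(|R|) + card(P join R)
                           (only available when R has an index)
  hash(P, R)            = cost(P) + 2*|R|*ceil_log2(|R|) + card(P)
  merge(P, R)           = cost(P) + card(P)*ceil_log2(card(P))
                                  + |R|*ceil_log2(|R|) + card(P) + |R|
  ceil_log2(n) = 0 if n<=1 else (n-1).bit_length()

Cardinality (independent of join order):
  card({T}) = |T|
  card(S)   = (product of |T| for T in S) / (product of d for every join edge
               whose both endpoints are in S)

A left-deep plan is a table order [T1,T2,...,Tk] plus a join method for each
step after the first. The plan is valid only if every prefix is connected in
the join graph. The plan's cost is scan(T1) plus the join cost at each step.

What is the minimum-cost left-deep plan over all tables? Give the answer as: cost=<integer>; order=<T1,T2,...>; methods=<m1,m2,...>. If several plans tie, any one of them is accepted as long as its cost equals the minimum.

cost=9840; order=D,C,A,B; methods=hash,hash,hash

Selinger DP (subsets sized 1..n):
  {C}: scan cost=60, card=60
  {D}: scan cost=150, card=150
  {B}: scan cost=400, card=400
  {A}: scan cost=60, card=60
  {CD}: card=450; try (C,hash)→1020, (C,nl_idx)→1500, (D,merge)→1830, (C,merge)→1920, (D,hash)→2520, (D,nl)→9060 …(+1); best=1020 via (C,hash)
  {AC}: card=60; try (C,nl_idx)→480, (A,nl_idx)→480, (C,hash)→840, (A,hash)→840, (C,merge)→900, (A,merge)→900 …(+2); best=480 via (C,nl_idx)
  {BD}: card=2000; try (D,hash)→3200, (B,nl_idx)→3500, (B,merge)→5500, (D,merge)→5750, (B,hash)→7500, (B,nl)→60150 …(+1); best=3200 via (D,hash)
  {BCD}: card=6000; try (C,hash)→5920, (B,hash)→8670, (B,merge)→9520, (B,nl_idx)→11070, (C,nl_idx)→21200, (C,merge)→27620 …(+2); best=5920 via (C,hash)
  {ACD}: card=450; try (A,hash)→2190, (D,merge)→2250, (D,hash)→2940, (A,nl_idx)→4170, (A,merge)→5940, (D,nl)→9480 …(+1); best=2190 via (A,hash)
  {ABCD}: card=6000; try (B,hash)→9840, (B,merge)→10690, (B,nl_idx)→12240, (A,hash)→12640, (A,nl_idx)→47920, (A,merge)→90340 …(+2); best=9840 via (B,hash)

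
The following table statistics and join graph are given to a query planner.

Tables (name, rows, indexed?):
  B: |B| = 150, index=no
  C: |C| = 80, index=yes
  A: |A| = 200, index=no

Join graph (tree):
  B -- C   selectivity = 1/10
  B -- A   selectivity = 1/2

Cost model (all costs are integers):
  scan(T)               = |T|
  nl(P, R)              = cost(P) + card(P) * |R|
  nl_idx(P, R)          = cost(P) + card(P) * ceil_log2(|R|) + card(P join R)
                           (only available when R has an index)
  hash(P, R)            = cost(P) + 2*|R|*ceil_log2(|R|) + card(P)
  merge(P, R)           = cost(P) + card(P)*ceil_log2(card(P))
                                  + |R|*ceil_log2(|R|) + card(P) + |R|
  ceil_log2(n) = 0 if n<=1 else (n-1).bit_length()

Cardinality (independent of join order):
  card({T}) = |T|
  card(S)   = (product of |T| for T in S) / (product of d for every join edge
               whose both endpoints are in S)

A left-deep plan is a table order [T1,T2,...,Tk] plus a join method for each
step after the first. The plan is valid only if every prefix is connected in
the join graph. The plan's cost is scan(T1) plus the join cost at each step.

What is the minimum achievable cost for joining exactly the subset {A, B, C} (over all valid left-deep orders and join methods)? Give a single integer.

5820

Selinger DP over subsets of {A,B,C}:
  {B}: scan cost=150, card=150
  {C}: scan cost=80, card=80
  {A}: scan cost=200, card=200
  {BC}: card=1200; try (C,hash)→1420, (B,merge)→2070, (C,merge)→2140, (C,nl_idx)→2400, (B,hash)→2560, (B,nl)→12080 …(+1); best=1420 via (C,hash)
  {AB}: card=15000; try (B,hash)→2800, (A,merge)→3300, (B,merge)→3350, (A,hash)→3500, (A,nl)→30150, (B,nl)→30200; best=2800 via (B,hash)
  {ABC}: card=120000; try (A,hash)→5820, (A,merge)→17620, (C,hash)→18920, (C,nl_idx)→227800, (C,merge)→228440, (A,nl)→241420 …(+1); best=5820 via (A,hash)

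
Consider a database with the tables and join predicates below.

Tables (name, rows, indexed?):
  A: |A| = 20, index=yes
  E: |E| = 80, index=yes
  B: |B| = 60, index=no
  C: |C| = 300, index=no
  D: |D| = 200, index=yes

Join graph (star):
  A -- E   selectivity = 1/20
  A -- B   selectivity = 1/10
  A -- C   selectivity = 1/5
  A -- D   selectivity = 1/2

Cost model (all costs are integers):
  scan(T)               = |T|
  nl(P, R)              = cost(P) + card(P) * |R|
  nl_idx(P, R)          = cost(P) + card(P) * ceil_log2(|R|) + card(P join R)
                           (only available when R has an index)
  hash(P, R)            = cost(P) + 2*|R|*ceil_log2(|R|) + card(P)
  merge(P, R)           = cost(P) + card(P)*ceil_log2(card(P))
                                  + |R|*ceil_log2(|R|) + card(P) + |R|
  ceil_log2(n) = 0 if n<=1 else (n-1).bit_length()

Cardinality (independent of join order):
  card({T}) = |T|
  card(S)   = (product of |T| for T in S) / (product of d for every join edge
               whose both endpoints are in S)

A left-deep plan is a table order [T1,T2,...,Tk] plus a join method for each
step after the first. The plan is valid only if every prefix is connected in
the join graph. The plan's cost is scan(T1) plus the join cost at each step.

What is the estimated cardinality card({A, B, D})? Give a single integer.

12000

Tables in S: A(20), B(60), D(200)
Edges inside S: A-B(d=10), A-D(d=2)
numerator = 20 * 60 * 200 = 240000
denominator = 10 * 2 = 20
card(S) = 240000 / 20 = 12000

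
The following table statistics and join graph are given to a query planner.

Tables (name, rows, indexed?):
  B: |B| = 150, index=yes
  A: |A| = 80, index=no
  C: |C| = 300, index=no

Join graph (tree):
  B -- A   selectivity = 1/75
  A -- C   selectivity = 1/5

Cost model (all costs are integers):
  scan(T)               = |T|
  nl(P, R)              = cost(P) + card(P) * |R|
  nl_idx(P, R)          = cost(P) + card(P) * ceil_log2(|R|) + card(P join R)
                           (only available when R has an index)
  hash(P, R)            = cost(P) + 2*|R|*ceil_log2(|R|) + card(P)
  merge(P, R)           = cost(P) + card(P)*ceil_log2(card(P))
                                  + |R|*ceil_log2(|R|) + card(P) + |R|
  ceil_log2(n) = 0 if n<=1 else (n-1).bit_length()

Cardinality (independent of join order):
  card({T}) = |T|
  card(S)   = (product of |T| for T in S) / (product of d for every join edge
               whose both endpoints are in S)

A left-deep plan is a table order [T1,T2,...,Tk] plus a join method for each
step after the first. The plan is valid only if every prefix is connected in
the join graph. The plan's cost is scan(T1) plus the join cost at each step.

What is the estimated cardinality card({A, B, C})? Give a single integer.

Tables in S: A(80), B(150), C(300)
Edges inside S: B-A(d=75), A-C(d=5)
numerator = 80 * 150 * 300 = 3600000
denominator = 75 * 5 = 375
card(S) = 3600000 / 375 = 9600

9600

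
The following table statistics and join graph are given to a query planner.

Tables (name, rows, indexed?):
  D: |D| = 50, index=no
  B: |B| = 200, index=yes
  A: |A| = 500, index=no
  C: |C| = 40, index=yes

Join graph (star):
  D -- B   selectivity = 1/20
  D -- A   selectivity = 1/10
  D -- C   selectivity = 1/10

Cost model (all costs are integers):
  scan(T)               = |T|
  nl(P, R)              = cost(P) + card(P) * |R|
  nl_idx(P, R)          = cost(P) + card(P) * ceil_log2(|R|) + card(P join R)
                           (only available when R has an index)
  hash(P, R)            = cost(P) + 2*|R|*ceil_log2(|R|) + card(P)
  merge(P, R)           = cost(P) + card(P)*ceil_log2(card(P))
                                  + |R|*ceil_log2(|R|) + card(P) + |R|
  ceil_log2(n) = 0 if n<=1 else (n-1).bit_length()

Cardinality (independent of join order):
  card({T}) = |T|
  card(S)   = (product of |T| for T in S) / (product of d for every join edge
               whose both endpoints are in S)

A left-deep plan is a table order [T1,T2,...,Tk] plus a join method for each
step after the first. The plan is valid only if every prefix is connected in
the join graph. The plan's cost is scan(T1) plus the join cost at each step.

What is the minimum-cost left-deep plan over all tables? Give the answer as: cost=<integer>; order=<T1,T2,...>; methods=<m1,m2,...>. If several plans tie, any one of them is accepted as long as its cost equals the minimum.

cost=12930; order=D,B,C,A; methods=nl_idx,hash,hash

Selinger DP (subsets sized 1..n):
  {D}: scan cost=50, card=50
  {B}: scan cost=200, card=200
  {A}: scan cost=500, card=500
  {C}: scan cost=40, card=40
  {BD}: card=500; try (B,nl_idx)→950, (D,hash)→1000, (B,merge)→2200, (D,merge)→2350, (B,hash)→3300, (B,nl)→10050 …(+1); best=950 via (B,nl_idx)
  {AD}: card=2500; try (D,hash)→1600, (A,merge)→5400, (D,merge)→5850, (A,hash)→9100, (A,nl)→25050, (D,nl)→25500; best=1600 via (D,hash)
  {CD}: card=200; try (C,nl_idx)→550, (C,hash)→580, (D,merge)→670, (D,hash)→680, (C,merge)→680, (D,nl)→2040 …(+1); best=550 via (C,nl_idx)
  {ABD}: card=25000; try (B,hash)→7300, (A,hash)→10450, (A,merge)→10950, (B,merge)→35900, (B,nl_idx)→46600, (A,nl)→250950 …(+1); best=7300 via (B,hash)
  {BCD}: card=2000; try (C,hash)→1930, (B,hash)→3950, (B,merge)→4150, (B,nl_idx)→4150, (C,nl_idx)→5950, (C,merge)→6230 …(+2); best=1930 via (C,hash)
  {ACD}: card=10000; try (C,hash)→4580, (A,merge)→7350, (A,hash)→9750, (C,nl_idx)→26600, (C,merge)→34380, (A,nl)→100550 …(+1); best=4580 via (C,hash)
  {ABCD}: card=100000; try (A,hash)→12930, (B,hash)→17780, (A,merge)→30930, (C,hash)→32780, (B,merge)→156380, (B,nl_idx)→184580 …(+5); best=12930 via (A,hash)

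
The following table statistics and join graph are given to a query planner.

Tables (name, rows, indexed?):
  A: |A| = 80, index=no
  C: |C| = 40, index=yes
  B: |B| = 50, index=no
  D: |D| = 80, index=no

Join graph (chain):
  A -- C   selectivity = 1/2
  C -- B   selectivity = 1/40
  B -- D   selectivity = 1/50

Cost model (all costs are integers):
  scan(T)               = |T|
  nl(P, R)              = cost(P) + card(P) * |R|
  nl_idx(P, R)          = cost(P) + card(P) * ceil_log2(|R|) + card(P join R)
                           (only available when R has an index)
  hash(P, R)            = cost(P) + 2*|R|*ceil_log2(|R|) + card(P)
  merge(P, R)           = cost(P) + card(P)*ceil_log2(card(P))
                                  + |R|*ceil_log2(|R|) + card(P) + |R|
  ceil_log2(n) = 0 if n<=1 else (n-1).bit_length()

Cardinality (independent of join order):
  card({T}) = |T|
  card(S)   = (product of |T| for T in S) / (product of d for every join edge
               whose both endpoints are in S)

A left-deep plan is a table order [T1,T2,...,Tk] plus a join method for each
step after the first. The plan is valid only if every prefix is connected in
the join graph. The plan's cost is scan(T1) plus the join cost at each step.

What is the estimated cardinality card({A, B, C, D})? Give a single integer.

3200

Tables in S: A(80), B(50), C(40), D(80)
Edges inside S: A-C(d=2), C-B(d=40), B-D(d=50)
numerator = 80 * 50 * 40 * 80 = 12800000
denominator = 2 * 40 * 50 = 4000
card(S) = 12800000 / 4000 = 3200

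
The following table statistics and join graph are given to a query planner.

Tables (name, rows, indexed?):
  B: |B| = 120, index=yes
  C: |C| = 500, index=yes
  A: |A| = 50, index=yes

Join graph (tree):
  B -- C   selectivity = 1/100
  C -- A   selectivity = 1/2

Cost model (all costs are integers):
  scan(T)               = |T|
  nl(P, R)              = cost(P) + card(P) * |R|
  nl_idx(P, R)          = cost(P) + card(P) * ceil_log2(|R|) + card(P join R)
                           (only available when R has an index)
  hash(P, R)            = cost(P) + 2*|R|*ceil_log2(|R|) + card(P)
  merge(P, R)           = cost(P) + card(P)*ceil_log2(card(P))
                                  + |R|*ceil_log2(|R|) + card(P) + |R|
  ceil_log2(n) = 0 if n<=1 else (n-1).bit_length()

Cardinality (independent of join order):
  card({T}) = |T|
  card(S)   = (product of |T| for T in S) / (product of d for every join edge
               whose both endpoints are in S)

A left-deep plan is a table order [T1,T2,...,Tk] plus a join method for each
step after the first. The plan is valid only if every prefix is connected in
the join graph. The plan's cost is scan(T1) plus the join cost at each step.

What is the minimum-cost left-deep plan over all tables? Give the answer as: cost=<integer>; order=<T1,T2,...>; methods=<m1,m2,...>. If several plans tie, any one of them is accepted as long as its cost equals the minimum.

cost=3000; order=B,C,A; methods=nl_idx,hash

Selinger DP (subsets sized 1..n):
  {B}: scan cost=120, card=120
  {C}: scan cost=500, card=500
  {A}: scan cost=50, card=50
  {BC}: card=600; try (C,nl_idx)→1800, (B,hash)→2680, (B,nl_idx)→4600, (C,merge)→6080, (B,merge)→6460, (C,hash)→9240 …(+2); best=1800 via (C,nl_idx)
  {AC}: card=12500; try (A,hash)→1600, (C,merge)→5400, (A,merge)→5850, (C,hash)→9100, (C,nl_idx)→13000, (A,nl_idx)→16000 …(+2); best=1600 via (A,hash)
  {ABC}: card=15000; try (A,hash)→3000, (A,merge)→8750, (B,hash)→15780, (A,nl_idx)→20400, (A,nl)→31800, (B,nl_idx)→104100 …(+2); best=3000 via (A,hash)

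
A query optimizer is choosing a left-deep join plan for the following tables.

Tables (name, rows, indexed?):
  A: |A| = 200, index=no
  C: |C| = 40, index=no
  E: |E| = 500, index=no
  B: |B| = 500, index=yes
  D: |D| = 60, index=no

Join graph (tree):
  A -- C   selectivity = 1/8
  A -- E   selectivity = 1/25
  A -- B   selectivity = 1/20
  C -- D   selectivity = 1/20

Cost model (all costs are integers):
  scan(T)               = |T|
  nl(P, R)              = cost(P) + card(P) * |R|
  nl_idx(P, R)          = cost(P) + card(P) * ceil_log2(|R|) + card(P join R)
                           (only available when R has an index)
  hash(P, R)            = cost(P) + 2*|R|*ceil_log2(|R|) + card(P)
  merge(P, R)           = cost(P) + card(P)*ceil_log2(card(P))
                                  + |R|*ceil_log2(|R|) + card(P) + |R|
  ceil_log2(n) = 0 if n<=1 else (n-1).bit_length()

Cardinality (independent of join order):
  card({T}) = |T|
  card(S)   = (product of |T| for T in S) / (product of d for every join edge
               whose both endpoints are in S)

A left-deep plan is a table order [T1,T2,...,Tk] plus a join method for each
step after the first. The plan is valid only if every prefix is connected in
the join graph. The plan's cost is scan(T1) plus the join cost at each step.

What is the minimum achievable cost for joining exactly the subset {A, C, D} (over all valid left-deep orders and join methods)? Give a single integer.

Selinger DP over subsets of {A,C,D}:
  {A}: scan cost=200, card=200
  {C}: scan cost=40, card=40
  {D}: scan cost=60, card=60
  {AC}: card=1000; try (C,hash)→880, (A,merge)→2120, (C,merge)→2280, (A,hash)→3280, (A,nl)→8040, (C,nl)→8200; best=880 via (C,hash)
  {CD}: card=120; try (C,hash)→600, (D,merge)→740, (C,merge)→760, (D,hash)→800, (D,nl)→2440, (C,nl)→2460; best=600 via (C,hash)
  {ACD}: card=3000; try (D,hash)→2600, (A,merge)→3360, (A,hash)→3920, (D,merge)→12300, (A,nl)→24600, (D,nl)→60880; best=2600 via (D,hash)

2600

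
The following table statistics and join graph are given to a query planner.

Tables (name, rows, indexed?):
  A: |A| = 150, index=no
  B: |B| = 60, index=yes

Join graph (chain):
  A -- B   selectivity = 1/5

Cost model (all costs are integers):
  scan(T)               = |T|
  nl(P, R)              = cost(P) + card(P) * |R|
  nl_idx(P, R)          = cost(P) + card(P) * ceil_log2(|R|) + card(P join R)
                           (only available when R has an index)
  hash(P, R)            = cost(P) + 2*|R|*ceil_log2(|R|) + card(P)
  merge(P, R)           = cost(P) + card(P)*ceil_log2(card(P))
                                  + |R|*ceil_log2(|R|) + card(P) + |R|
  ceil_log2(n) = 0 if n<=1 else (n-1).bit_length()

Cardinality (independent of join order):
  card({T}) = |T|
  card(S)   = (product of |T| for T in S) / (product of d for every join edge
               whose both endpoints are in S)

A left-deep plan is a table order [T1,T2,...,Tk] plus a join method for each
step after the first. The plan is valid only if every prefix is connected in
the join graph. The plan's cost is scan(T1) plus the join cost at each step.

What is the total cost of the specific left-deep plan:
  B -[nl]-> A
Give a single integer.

9060

step 1: scan B: cost=60, card=60
step 2: join A via nl
    card(P join A) = 60*150/(5) = 1800
    cost = 60 + 60*150 = 9060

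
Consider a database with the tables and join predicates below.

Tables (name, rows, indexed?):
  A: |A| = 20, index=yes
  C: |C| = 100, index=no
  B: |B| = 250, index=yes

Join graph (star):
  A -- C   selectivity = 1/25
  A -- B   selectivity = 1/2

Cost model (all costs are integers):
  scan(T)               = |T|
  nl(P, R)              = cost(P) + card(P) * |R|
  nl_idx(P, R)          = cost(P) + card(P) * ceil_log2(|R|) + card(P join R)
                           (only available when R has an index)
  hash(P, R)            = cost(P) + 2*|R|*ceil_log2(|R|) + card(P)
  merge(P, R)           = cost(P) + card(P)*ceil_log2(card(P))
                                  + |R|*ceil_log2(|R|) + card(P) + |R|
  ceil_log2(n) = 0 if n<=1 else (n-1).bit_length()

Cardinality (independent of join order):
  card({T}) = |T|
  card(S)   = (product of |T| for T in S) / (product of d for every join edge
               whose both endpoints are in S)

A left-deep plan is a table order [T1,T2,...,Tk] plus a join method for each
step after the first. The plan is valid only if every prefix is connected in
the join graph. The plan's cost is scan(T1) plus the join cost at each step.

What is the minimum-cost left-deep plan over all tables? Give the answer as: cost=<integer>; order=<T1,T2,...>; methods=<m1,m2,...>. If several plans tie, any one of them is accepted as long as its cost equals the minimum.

Selinger DP (subsets sized 1..n):
  {A}: scan cost=20, card=20
  {C}: scan cost=100, card=100
  {B}: scan cost=250, card=250
  {AC}: card=80; try (A,hash)→400, (A,nl_idx)→680, (C,merge)→940, (A,merge)→1020, (C,hash)→1440, (C,nl)→2020 …(+1); best=400 via (A,hash)
  {AB}: card=2500; try (A,hash)→700, (B,merge)→2390, (A,merge)→2620, (B,nl_idx)→2680, (A,nl_idx)→4000, (B,hash)→4040 …(+2); best=700 via (A,hash)
  {ABC}: card=10000; try (B,merge)→3290, (B,hash)→4480, (C,hash)→4600, (B,nl_idx)→11040, (B,nl)→20400, (C,merge)→34000 …(+1); best=3290 via (B,merge)

cost=3290; order=C,A,B; methods=hash,merge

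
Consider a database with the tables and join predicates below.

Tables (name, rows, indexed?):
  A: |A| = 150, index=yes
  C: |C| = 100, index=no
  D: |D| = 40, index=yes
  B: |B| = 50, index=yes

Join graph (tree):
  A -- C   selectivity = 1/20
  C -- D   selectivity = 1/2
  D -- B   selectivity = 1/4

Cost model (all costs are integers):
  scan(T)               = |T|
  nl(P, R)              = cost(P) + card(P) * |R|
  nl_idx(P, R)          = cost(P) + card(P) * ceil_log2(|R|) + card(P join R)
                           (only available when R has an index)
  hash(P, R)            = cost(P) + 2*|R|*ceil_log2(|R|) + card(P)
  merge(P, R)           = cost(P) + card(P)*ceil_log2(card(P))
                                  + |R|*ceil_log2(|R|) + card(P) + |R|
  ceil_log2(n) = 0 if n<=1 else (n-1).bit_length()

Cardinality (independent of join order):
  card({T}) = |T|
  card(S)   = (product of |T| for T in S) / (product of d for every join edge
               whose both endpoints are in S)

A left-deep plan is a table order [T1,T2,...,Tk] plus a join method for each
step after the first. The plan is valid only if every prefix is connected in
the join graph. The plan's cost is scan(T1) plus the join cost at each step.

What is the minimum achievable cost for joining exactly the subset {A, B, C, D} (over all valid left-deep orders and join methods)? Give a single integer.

18480

Selinger DP over subsets of {A,B,C,D}:
  {A}: scan cost=150, card=150
  {C}: scan cost=100, card=100
  {D}: scan cost=40, card=40
  {B}: scan cost=50, card=50
  {AC}: card=750; try (A,nl_idx)→1650, (C,hash)→1700, (A,merge)→2250, (C,merge)→2300, (A,hash)→2600, (A,nl)→15100 …(+1); best=1650 via (A,nl_idx)
  {CD}: card=2000; try (D,hash)→680, (C,merge)→1120, (D,merge)→1180, (C,hash)→1480, (D,nl_idx)→2700, (C,nl)→4040 …(+1); best=680 via (D,hash)
  {BD}: card=500; try (D,hash)→580, (B,merge)→670, (D,merge)→680, (B,hash)→680, (B,nl_idx)→780, (D,nl_idx)→850 …(+2); best=580 via (D,hash)
  {ACD}: card=15000; try (D,hash)→2880, (A,hash)→5080, (D,merge)→10180, (D,nl_idx)→21150, (A,merge)→26030, (D,nl)→31650 …(+2); best=2880 via (D,hash)
  {BCD}: card=25000; try (C,hash)→2480, (B,hash)→3280, (C,merge)→6380, (B,merge)→25030, (B,nl_idx)→37680, (C,nl)→50580 …(+1); best=2480 via (C,hash)
  {ABCD}: card=187500; try (B,hash)→18480, (A,hash)→29880, (B,merge)→228230, (B,nl_idx)→280380, (A,nl_idx)→389980, (A,merge)→403830 …(+2); best=18480 via (B,hash)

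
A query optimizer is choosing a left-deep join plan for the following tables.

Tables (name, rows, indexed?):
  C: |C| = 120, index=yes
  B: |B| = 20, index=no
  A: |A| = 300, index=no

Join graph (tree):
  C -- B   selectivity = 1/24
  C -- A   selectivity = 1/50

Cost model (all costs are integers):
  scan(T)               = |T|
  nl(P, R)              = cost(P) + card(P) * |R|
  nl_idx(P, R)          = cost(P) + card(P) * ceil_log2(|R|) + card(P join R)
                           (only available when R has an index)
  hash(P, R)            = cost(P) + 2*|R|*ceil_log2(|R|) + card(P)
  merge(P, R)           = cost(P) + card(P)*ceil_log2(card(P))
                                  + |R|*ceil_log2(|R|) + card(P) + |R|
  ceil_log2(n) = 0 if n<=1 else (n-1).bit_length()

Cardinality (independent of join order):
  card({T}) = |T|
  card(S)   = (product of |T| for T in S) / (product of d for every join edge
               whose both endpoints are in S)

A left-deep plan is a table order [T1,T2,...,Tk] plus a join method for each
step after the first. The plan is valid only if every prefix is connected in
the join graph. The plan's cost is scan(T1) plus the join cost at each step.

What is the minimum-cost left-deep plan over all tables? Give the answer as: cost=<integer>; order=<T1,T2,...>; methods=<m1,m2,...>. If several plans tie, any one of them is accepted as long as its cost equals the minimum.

Selinger DP (subsets sized 1..n):
  {C}: scan cost=120, card=120
  {B}: scan cost=20, card=20
  {A}: scan cost=300, card=300
  {BC}: card=100; try (C,nl_idx)→260, (B,hash)→440, (C,merge)→1100, (B,merge)→1200, (C,hash)→1720, (C,nl)→2420 …(+1); best=260 via (C,nl_idx)
  {AC}: card=720; try (C,hash)→2280, (C,nl_idx)→3120, (A,merge)→4080, (C,merge)→4260, (A,hash)→5640, (A,nl)→36120 …(+1); best=2280 via (C,hash)
  {ABC}: card=600; try (B,hash)→3200, (A,merge)→4060, (A,hash)→5760, (B,merge)→10320, (B,nl)→16680, (A,nl)→30260; best=3200 via (B,hash)

cost=3200; order=A,C,B; methods=hash,hash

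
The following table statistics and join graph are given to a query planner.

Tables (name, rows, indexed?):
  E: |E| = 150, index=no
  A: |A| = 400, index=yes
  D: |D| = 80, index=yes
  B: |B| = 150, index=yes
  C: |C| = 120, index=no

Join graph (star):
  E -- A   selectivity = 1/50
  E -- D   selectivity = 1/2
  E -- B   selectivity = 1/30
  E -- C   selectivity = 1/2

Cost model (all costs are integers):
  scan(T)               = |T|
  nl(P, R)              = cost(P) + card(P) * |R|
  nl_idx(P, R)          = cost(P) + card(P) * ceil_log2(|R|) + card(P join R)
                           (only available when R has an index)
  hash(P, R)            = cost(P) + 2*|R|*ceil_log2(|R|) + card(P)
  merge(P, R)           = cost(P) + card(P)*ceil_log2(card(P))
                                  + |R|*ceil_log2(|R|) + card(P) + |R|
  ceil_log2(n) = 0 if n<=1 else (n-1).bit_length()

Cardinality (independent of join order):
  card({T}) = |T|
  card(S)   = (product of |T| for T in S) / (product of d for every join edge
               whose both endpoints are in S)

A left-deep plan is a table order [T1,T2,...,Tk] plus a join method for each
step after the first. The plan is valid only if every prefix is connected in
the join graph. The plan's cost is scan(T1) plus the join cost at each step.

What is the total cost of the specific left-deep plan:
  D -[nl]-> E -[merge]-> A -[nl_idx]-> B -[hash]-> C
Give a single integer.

965760

step 1: scan D: cost=80, card=80
step 2: join E via nl
    card(P join E) = 80*150/(2) = 6000
    cost = 80 + 80*150 = 12080
step 3: join A via merge
    card(P join A) = 6000*400/(50) = 48000
    cost = 12080 + 6000*13 + 400*9 + 6000 + 400 = 100080
step 4: join B via nl_idx
    card(P join B) = 48000*150/(30) = 240000
    cost = 100080 + 48000*8 + 240000 = 724080
step 5: join C via hash
    card(P join C) = 240000*120/(2) = 14400000
    cost = 724080 + 2*120*7 + 240000 = 965760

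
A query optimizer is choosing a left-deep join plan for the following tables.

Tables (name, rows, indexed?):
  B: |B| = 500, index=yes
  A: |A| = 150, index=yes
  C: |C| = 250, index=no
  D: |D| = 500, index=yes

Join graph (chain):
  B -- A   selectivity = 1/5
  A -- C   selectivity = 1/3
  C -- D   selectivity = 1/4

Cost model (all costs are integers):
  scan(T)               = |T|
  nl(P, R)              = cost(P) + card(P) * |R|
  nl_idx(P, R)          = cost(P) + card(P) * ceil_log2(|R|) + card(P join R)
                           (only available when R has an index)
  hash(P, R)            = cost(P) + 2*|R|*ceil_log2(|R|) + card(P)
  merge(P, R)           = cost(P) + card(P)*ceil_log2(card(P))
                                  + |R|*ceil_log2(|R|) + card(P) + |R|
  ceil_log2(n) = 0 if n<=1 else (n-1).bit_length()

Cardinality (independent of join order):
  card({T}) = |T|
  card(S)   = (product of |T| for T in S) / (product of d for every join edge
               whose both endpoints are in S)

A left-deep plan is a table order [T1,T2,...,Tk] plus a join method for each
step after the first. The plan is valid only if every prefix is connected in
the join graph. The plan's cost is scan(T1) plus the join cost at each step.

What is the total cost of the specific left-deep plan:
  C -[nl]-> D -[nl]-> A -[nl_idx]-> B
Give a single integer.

175125250

step 1: scan C: cost=250, card=250
step 2: join D via nl
    card(P join D) = 250*500/(4) = 31250
    cost = 250 + 250*500 = 125250
step 3: join A via nl
    card(P join A) = 31250*150/(3) = 1562500
    cost = 125250 + 31250*150 = 4812750
step 4: join B via nl_idx
    card(P join B) = 1562500*500/(5) = 156250000
    cost = 4812750 + 1562500*9 + 156250000 = 175125250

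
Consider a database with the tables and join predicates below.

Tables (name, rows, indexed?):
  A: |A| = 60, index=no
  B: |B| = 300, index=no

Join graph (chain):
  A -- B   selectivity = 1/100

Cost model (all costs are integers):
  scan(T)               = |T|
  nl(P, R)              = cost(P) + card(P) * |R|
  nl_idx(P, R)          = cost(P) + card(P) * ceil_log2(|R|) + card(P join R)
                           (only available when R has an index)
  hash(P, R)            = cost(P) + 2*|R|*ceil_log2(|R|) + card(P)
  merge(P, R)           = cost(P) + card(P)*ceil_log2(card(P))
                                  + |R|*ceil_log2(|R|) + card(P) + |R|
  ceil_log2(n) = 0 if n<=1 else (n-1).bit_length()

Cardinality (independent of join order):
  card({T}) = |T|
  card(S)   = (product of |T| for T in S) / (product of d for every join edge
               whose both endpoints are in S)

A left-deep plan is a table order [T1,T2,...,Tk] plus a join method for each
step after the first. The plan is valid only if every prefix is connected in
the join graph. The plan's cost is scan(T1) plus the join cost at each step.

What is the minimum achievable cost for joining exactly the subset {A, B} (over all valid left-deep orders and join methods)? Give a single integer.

Selinger DP over subsets of {A,B}:
  {A}: scan cost=60, card=60
  {B}: scan cost=300, card=300
  {AB}: card=180; try (A,hash)→1320, (B,merge)→3480, (A,merge)→3720, (B,hash)→5520, (B,nl)→18060, (A,nl)→18300; best=1320 via (A,hash)

1320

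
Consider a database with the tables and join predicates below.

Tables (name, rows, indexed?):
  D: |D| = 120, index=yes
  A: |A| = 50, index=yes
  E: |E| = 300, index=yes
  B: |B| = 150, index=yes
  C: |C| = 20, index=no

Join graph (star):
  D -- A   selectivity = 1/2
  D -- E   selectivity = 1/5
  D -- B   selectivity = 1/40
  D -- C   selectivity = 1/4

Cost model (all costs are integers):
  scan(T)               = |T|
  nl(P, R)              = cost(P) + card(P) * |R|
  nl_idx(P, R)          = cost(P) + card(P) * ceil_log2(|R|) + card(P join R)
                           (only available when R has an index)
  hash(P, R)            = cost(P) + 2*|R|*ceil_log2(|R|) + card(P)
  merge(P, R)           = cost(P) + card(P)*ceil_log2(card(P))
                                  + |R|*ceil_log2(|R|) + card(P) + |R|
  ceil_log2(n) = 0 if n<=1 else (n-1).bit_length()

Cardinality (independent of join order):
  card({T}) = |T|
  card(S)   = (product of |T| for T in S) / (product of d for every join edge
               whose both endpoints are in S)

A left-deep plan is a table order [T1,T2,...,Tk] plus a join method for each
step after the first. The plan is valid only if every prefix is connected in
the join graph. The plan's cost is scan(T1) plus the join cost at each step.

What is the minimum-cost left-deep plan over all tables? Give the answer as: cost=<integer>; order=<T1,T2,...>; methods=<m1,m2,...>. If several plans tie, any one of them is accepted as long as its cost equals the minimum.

Selinger DP (subsets sized 1..n):
  {D}: scan cost=120, card=120
  {A}: scan cost=50, card=50
  {E}: scan cost=300, card=300
  {B}: scan cost=150, card=150
  {C}: scan cost=20, card=20
  {AD}: card=3000; try (A,hash)→840, (D,merge)→1360, (A,merge)→1430, (D,hash)→1780, (D,nl_idx)→3400, (A,nl_idx)→3840 …(+2); best=840 via (A,hash)
  {DE}: card=7200; try (D,hash)→2280, (E,merge)→4080, (D,merge)→4260, (E,hash)→5640, (E,nl_idx)→8400, (D,nl_idx)→9600 …(+2); best=2280 via (D,hash)
  {BD}: card=450; try (B,nl_idx)→1530, (D,nl_idx)→1650, (D,hash)→1980, (B,merge)→2430, (D,merge)→2460, (B,hash)→2640 …(+2); best=1530 via (B,nl_idx)
  {CD}: card=600; try (C,hash)→440, (D,nl_idx)→760, (D,merge)→1100, (C,merge)→1200, (D,hash)→1720, (D,nl)→2420 …(+1); best=440 via (C,hash)
  {ADE}: card=180000; try (E,hash)→9240, (A,hash)→10080, (E,merge)→42840, (A,merge)→103430, (E,nl_idx)→207840, (A,nl_idx)→225480 …(+2); best=9240 via (E,hash)
  {ABD}: card=11250; try (A,hash)→2580, (B,hash)→6240, (A,merge)→6380, (A,nl_idx)→15480, (A,nl)→24030, (B,nl_idx)→36090 …(+2); best=2580 via (A,hash)
  {ACD}: card=15000; try (A,hash)→1640, (C,hash)→4040, (A,merge)→7390, (A,nl_idx)→19040, (A,nl)→30440, (C,merge)→39960 …(+1); best=1640 via (A,hash)
  {BDE}: card=27000; try (E,hash)→7380, (E,merge)→9030, (B,hash)→11880, (E,nl_idx)→32580, (B,nl_idx)→86880, (B,merge)→104430 …(+2); best=7380 via (E,hash)
  {CDE}: card=36000; try (E,hash)→6440, (C,hash)→9680, (E,merge)→10040, (E,nl_idx)→41840, (C,merge)→103200, (C,nl)→146280 …(+1); best=6440 via (E,hash)
  {BCD}: card=2250; try (C,hash)→2180, (B,hash)→3440, (C,merge)→6150, (B,nl_idx)→7490, (B,merge)→8390, (C,nl)→10530 …(+1); best=2180 via (C,hash)
  {ABDE}: card=675000; try (E,hash)→19230, (A,hash)→34980, (E,merge)→174330, (B,hash)→191640, (A,merge)→439730, (E,nl_idx)→778830 …(+6); best=19230 via (E,hash)
  {ACDE}: card=900000; try (E,hash)→22040, (A,hash)→43040, (C,hash)→189440, (E,merge)→229640, (A,merge)→618790, (E,nl_idx)→1036640 …(+5); best=22040 via (E,hash)
  {ABCD}: card=56250; try (A,hash)→5030, (C,hash)→14030, (B,hash)→19040, (A,merge)→31780, (A,nl_idx)→71930, (A,nl)→114680 …(+5); best=5030 via (A,hash)
  {BCDE}: card=135000; try (E,hash)→9830, (E,merge)→34430, (C,hash)→34580, (B,hash)→44840, (E,nl_idx)→157430, (B,nl_idx)→429440 …(+5); best=9830 via (E,hash)
  {ABCDE}: card=3375000; try (E,hash)→66680, (A,hash)→145430, (C,hash)→694430, (B,hash)→924440, (E,merge)→964280, (A,merge)→2575180 …(+9); best=66680 via (E,hash)

cost=66680; order=D,B,C,A,E; methods=nl_idx,hash,hash,hash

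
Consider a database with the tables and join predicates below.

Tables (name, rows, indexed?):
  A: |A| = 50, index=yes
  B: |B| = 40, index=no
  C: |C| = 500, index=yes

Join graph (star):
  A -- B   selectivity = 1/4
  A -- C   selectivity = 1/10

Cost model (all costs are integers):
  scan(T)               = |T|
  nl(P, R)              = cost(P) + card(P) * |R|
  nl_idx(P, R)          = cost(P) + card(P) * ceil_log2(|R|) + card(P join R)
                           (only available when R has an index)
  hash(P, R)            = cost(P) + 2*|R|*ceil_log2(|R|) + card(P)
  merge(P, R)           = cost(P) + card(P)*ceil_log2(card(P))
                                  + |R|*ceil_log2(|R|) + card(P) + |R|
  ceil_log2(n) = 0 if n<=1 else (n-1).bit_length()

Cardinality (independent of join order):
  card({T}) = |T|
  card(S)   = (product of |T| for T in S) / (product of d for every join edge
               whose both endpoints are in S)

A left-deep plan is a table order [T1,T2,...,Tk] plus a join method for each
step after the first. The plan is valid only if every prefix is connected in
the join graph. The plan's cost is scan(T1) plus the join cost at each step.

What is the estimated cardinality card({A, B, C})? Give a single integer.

Tables in S: A(50), B(40), C(500)
Edges inside S: A-B(d=4), A-C(d=10)
numerator = 50 * 40 * 500 = 1000000
denominator = 4 * 10 = 40
card(S) = 1000000 / 40 = 25000

25000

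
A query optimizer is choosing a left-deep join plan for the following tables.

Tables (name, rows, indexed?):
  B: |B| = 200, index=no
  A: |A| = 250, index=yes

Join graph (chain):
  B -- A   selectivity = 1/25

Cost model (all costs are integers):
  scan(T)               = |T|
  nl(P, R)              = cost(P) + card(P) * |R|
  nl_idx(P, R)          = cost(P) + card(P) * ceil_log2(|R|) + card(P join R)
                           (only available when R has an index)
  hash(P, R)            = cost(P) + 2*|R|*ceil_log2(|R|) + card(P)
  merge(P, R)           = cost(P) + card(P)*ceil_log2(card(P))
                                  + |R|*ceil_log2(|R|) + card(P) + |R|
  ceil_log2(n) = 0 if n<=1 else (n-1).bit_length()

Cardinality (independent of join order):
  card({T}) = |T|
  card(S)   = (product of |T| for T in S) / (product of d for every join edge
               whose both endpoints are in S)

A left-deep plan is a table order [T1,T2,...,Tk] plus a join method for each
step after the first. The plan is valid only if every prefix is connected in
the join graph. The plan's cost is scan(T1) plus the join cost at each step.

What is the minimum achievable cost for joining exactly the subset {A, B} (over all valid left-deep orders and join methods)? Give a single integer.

3700

Selinger DP over subsets of {A,B}:
  {B}: scan cost=200, card=200
  {A}: scan cost=250, card=250
  {AB}: card=2000; try (B,hash)→3700, (A,nl_idx)→3800, (A,merge)→4250, (B,merge)→4300, (A,hash)→4400, (A,nl)→50200 …(+1); best=3700 via (B,hash)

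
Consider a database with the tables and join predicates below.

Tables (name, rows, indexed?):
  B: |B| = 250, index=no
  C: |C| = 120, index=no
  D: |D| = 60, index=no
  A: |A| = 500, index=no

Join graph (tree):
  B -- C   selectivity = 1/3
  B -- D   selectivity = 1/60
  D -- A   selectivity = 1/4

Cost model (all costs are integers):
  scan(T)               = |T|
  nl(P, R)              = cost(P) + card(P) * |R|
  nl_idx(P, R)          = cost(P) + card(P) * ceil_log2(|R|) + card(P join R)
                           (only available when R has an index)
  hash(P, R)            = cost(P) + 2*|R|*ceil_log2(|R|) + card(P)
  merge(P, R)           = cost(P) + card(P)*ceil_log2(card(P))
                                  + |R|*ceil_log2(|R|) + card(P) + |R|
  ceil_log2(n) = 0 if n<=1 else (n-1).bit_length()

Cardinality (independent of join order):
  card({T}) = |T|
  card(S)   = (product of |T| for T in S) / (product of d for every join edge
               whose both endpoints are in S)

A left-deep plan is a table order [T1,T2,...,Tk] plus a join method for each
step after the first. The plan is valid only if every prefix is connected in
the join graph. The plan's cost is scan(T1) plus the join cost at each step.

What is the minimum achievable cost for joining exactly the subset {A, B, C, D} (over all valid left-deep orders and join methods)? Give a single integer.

22150

Selinger DP over subsets of {A,B,C,D}:
  {B}: scan cost=250, card=250
  {C}: scan cost=120, card=120
  {D}: scan cost=60, card=60
  {A}: scan cost=500, card=500
  {BC}: card=10000; try (C,hash)→2180, (B,merge)→3330, (C,merge)→3460, (B,hash)→4240, (B,nl)→30120, (C,nl)→30250; best=2180 via (C,hash)
  {BD}: card=250; try (D,hash)→1220, (B,merge)→2730, (D,merge)→2920, (B,hash)→4120, (B,nl)→15060, (D,nl)→15250; best=1220 via (D,hash)
  {AD}: card=7500; try (D,hash)→1720, (A,merge)→5480, (D,merge)→5920, (A,hash)→9120, (A,nl)→30060, (D,nl)→30500; best=1720 via (D,hash)
  {BCD}: card=10000; try (C,hash)→3150, (C,merge)→4430, (D,hash)→12900, (C,nl)→31220, (D,merge)→152600, (D,nl)→602180; best=3150 via (C,hash)
  {ABD}: card=31250; try (A,merge)→8470, (A,hash)→10470, (B,hash)→13220, (B,merge)→108970, (A,nl)→126220, (B,nl)→1876720; best=8470 via (A,merge)
  {ABCD}: card=1250000; try (A,hash)→22150, (C,hash)→41400, (A,merge)→158150, (C,merge)→509430, (C,nl)→3758470, (A,nl)→5003150; best=22150 via (A,hash)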